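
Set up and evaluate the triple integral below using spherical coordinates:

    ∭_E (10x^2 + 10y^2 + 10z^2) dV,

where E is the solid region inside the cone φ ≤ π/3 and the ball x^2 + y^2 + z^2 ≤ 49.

In spherical coordinates, x = ρ sin(φ) cos(θ), y = ρ sin(φ) sin(θ), z = ρ cos(φ), and dV = ρ^2 sin(φ) dρ dφ dθ.

The integrand becomes 10ρ^2, so

    ∭_E (10x^2 + 10y^2 + 10z^2) dV = ∫_{0}^{2π} ∫_{0}^{π/3} ∫_{0}^{7} (10ρ^2) · ρ^2 sin(φ) dρ dφ dθ.

Inner (ρ): 33614sin(φ).
Middle (φ): 16807.
Outer (θ): 33614π.

Therefore the triple integral equals 33614π.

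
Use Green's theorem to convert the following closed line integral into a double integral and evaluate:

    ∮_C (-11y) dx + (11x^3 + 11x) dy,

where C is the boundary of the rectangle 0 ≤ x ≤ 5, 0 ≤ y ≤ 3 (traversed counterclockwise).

Green's theorem converts the closed line integral into a double integral over the enclosed region D:

    ∮_C P dx + Q dy = ∬_D (∂Q/∂x - ∂P/∂y) dA.

Here P = -11y, Q = 11x^3 + 11x, so

    ∂Q/∂x = 33x^2 + 11,    ∂P/∂y = -11,
    ∂Q/∂x - ∂P/∂y = 33x^2 + 22.

D is the region 0 ≤ x ≤ 5, 0 ≤ y ≤ 3. Evaluating the double integral:

    ∬_D (33x^2 + 22) dA = ∫_0^{5} ∫_0^{3} (33x^2 + 22) dy dx.

Inner (y from 0 to 3): 99x^2 + 66.
Outer (x from 0 to 5): 4455.

Therefore ∮_C P dx + Q dy = 4455.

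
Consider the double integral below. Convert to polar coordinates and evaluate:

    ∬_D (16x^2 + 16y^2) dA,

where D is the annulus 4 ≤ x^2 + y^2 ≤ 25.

The region D is 2 ≤ r ≤ 5, 0 ≤ θ ≤ 2π in polar coordinates, where x = r cos(θ), y = r sin(θ), and dA = r dr dθ.

Under the substitution, the integrand becomes 16r^2, so

    ∬_D (16x^2 + 16y^2) dA = ∫_{0}^{2π} ∫_{2}^{5} (16r^2) · r dr dθ.

Inner integral (in r): ∫_{2}^{5} (16r^2) · r dr = 2436.

Outer integral (in θ): ∫_{0}^{2π} (2436) dθ = 4872π.

Therefore ∬_D (16x^2 + 16y^2) dA = 4872π.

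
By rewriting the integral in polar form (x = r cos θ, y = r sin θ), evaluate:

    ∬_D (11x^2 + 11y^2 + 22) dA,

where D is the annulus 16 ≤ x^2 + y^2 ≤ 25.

The region D is 4 ≤ r ≤ 5, 0 ≤ θ ≤ 2π in polar coordinates, where x = r cos(θ), y = r sin(θ), and dA = r dr dθ.

Under the substitution, the integrand becomes 11r^2 + 22, so

    ∬_D (11x^2 + 11y^2 + 22) dA = ∫_{0}^{2π} ∫_{4}^{5} (11r^2 + 22) · r dr dθ.

Inner integral (in r): ∫_{4}^{5} (11r^2 + 22) · r dr = 4455/4.

Outer integral (in θ): ∫_{0}^{2π} (4455/4) dθ = 4455π/2.

Therefore ∬_D (11x^2 + 11y^2 + 22) dA = 4455π/2.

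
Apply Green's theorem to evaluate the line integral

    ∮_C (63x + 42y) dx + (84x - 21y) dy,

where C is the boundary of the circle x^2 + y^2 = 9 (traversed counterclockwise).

Green's theorem converts the closed line integral into a double integral over the enclosed region D:

    ∮_C P dx + Q dy = ∬_D (∂Q/∂x - ∂P/∂y) dA.

Here P = 63x + 42y, Q = 84x - 21y, so

    ∂Q/∂x = 84,    ∂P/∂y = 42,
    ∂Q/∂x - ∂P/∂y = 42.

D is the region x^2 + y^2 ≤ 9. Evaluating the double integral:

In polar coordinates (x = r cos θ, y = r sin θ, dA = r dr dθ) the integrand becomes 42, so

    ∬_D (42) dA = ∫_0^{2π} ∫_0^{3} (42) · r dr dθ.

Inner (r from 0 to 3): 189.
Outer (θ from 0 to 2π): 378π.

Therefore ∮_C P dx + Q dy = 378π.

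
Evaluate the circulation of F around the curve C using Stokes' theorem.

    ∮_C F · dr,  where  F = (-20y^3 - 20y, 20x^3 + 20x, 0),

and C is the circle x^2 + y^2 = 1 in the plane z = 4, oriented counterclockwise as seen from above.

Let S be the flat disk x^2 + y^2 ≤ 1 in the plane z = 4, with upward unit normal n̂ = ẑ. By Stokes' theorem,

    ∮_C F · dr = ∬_S (∇ × F) · n̂ dS = ∬_D (curl F)_z dA,

where D is the disk x^2 + y^2 ≤ 1.

Compute the curl of F = (-20y^3 - 20y, 20x^3 + 20x, 0):
    (∇ × F)_x = ∂F_z/∂y - ∂F_y/∂z = 0,
    (∇ × F)_y = ∂F_x/∂z - ∂F_z/∂x = 0,
    (∇ × F)_z = ∂F_y/∂x - ∂F_x/∂y = 60x^2 + 60y^2 + 40.

On z = 4, (curl F)_z = 60x^2 + 60y^2 + 40.

Convert to polar (x = r cos θ, y = r sin θ, dA = r dr dθ); the integrand becomes 60r^2 + 40, so

    ∬_D (curl F)_z dA = ∫_0^{2π} ∫_0^{1} (60r^2 + 40) · r dr dθ.

Inner (r from 0 to 1): 35.
Outer (θ from 0 to 2π): 70π.

Therefore ∮_C F · dr = 70π.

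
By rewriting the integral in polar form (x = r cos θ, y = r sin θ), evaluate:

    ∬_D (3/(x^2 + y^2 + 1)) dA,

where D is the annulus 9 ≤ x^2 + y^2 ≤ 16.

The region D is 3 ≤ r ≤ 4, 0 ≤ θ ≤ 2π in polar coordinates, where x = r cos(θ), y = r sin(θ), and dA = r dr dθ.

Under the substitution, the integrand becomes 3/(r^2 + 1), so

    ∬_D (3/(x^2 + y^2 + 1)) dA = ∫_{0}^{2π} ∫_{3}^{4} (3/(r^2 + 1)) · r dr dθ.

Inner integral (in r): ∫_{3}^{4} (3/(r^2 + 1)) · r dr = log(17sqrt(170)/100).

Outer integral (in θ): ∫_{0}^{2π} (log(17sqrt(170)/100)) dθ = log((17sqrt(170)/100)^(2π)).

Therefore ∬_D (3/(x^2 + y^2 + 1)) dA = log((17sqrt(170)/100)^(2π)).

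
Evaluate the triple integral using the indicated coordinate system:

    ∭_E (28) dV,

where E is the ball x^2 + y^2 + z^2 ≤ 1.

In spherical coordinates, x = ρ sin(φ) cos(θ), y = ρ sin(φ) sin(θ), z = ρ cos(φ), and dV = ρ^2 sin(φ) dρ dφ dθ.

The integrand becomes 28, so

    ∭_E (28) dV = ∫_{0}^{2π} ∫_{0}^{π} ∫_{0}^{1} (28) · ρ^2 sin(φ) dρ dφ dθ.

Inner (ρ): 28sin(φ)/3.
Middle (φ): 56/3.
Outer (θ): 112π/3.

Therefore the triple integral equals 112π/3.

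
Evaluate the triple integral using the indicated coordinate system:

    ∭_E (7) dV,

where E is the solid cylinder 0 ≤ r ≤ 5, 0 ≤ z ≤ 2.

In cylindrical coordinates, x = r cos(θ), y = r sin(θ), z = z, and dV = r dr dθ dz.

The integrand becomes 7, so

    ∭_E (7) dV = ∫_{0}^{2π} ∫_{0}^{5} ∫_{0}^{2} (7) · r dz dr dθ.

Inner (z): 14r.
Middle (r from 0 to 5): 175.
Outer (θ): 350π.

Therefore the triple integral equals 350π.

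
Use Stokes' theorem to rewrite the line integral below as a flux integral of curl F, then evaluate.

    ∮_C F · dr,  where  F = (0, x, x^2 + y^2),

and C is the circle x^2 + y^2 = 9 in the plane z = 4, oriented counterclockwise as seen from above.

Let S be the flat disk x^2 + y^2 ≤ 9 in the plane z = 4, with upward unit normal n̂ = ẑ. By Stokes' theorem,

    ∮_C F · dr = ∬_S (∇ × F) · n̂ dS = ∬_D (curl F)_z dA,

where D is the disk x^2 + y^2 ≤ 9.

Compute the curl of F = (0, x, x^2 + y^2):
    (∇ × F)_x = ∂F_z/∂y - ∂F_y/∂z = 2y,
    (∇ × F)_y = ∂F_x/∂z - ∂F_z/∂x = -2x,
    (∇ × F)_z = ∂F_y/∂x - ∂F_x/∂y = 1.

On z = 4, (curl F)_z = 1.

Convert to polar (x = r cos θ, y = r sin θ, dA = r dr dθ); the integrand becomes 1, so

    ∬_D (curl F)_z dA = ∫_0^{2π} ∫_0^{3} (1) · r dr dθ.

Inner (r from 0 to 3): 9/2.
Outer (θ from 0 to 2π): 9π.

Therefore ∮_C F · dr = 9π.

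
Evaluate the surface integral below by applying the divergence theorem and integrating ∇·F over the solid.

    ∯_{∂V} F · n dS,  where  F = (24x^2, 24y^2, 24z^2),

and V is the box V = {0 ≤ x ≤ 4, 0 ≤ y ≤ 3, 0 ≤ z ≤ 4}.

By the divergence theorem,

    ∯_{∂V} F · n dS = ∭_V (∇ · F) dV.

Compute the divergence:
    ∇ · F = ∂F_x/∂x + ∂F_y/∂y + ∂F_z/∂z = 48x + 48y + 48z.

V is a rectangular box, so dV = dx dy dz with 0 ≤ x ≤ 4, 0 ≤ y ≤ 3, 0 ≤ z ≤ 4.

Integrate (48x + 48y + 48z) over V as an iterated integral:

    ∭_V (∇·F) dV = ∫_0^{4} ∫_0^{3} ∫_0^{4} (48x + 48y + 48z) dz dy dx.

Inner (z from 0 to 4): 192x + 192y + 384.
Middle (y from 0 to 3): 576x + 2016.
Outer (x from 0 to 4): 12672.

Therefore ∯_{∂V} F · n dS = 12672.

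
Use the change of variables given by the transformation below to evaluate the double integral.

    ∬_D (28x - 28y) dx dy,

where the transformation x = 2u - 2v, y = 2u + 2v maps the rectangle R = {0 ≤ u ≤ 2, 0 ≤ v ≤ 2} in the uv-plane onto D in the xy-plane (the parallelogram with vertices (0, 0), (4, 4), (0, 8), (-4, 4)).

Compute the Jacobian determinant of (x, y) with respect to (u, v):

    ∂(x,y)/∂(u,v) = | 2  -2 | = (2)(2) - (-2)(2) = 8.
                   | 2  2 |

Its absolute value is |J| = 8 (the area scaling factor).

Substituting x = 2u - 2v, y = 2u + 2v into the integrand,

    28x - 28y → -112v,

so the integral becomes

    ∬_R (-112v) · |J| du dv = ∫_0^2 ∫_0^2 (-896v) dv du.

Inner (v): -1792.
Outer (u): -3584.

Therefore ∬_D (28x - 28y) dx dy = -3584.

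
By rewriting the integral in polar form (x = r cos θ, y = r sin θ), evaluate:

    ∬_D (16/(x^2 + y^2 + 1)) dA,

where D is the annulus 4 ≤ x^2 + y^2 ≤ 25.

The region D is 2 ≤ r ≤ 5, 0 ≤ θ ≤ 2π in polar coordinates, where x = r cos(θ), y = r sin(θ), and dA = r dr dθ.

Under the substitution, the integrand becomes 16/(r^2 + 1), so

    ∬_D (16/(x^2 + y^2 + 1)) dA = ∫_{0}^{2π} ∫_{2}^{5} (16/(r^2 + 1)) · r dr dθ.

Inner integral (in r): ∫_{2}^{5} (16/(r^2 + 1)) · r dr = log(208827064576/390625).

Outer integral (in θ): ∫_{0}^{2π} (log(208827064576/390625)) dθ = log((208827064576/390625)^(2π)).

Therefore ∬_D (16/(x^2 + y^2 + 1)) dA = log((208827064576/390625)^(2π)).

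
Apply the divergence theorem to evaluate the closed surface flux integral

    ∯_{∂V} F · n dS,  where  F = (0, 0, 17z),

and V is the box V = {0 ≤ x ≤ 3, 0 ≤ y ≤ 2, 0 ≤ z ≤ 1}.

By the divergence theorem,

    ∯_{∂V} F · n dS = ∭_V (∇ · F) dV.

Compute the divergence:
    ∇ · F = ∂F_x/∂x + ∂F_y/∂y + ∂F_z/∂z = 0 + 0 + 17 = 17.

V is a rectangular box, so dV = dx dy dz with 0 ≤ x ≤ 3, 0 ≤ y ≤ 2, 0 ≤ z ≤ 1.

Integrate (17) over V as an iterated integral:

    ∭_V (∇·F) dV = ∫_0^{3} ∫_0^{2} ∫_0^{1} (17) dz dy dx.

Inner (z from 0 to 1): 17.
Middle (y from 0 to 2): 34.
Outer (x from 0 to 3): 102.

Therefore ∯_{∂V} F · n dS = 102.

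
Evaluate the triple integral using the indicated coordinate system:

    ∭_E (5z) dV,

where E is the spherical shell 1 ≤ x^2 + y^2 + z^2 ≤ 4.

In spherical coordinates, x = ρ sin(φ) cos(θ), y = ρ sin(φ) sin(θ), z = ρ cos(φ), and dV = ρ^2 sin(φ) dρ dφ dθ.

The integrand becomes 5ρ cos(φ), so

    ∭_E (5z) dV = ∫_{0}^{2π} ∫_{0}^{π} ∫_{1}^{2} (5ρ cos(φ)) · ρ^2 sin(φ) dρ dφ dθ.

Inner (ρ): 75sin(2φ)/8.
Middle (φ): 0.
Outer (θ): 0.

Therefore the triple integral equals 0.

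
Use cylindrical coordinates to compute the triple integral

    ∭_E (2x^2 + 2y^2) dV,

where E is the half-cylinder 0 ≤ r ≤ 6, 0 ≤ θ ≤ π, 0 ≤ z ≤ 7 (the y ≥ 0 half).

In cylindrical coordinates, x = r cos(θ), y = r sin(θ), z = z, and dV = r dr dθ dz.

The integrand becomes 2r^2, so

    ∭_E (2x^2 + 2y^2) dV = ∫_{0}^{π} ∫_{0}^{6} ∫_{0}^{7} (2r^2) · r dz dr dθ.

Inner (z): 14r^3.
Middle (r from 0 to 6): 4536.
Outer (θ): 4536π.

Therefore the triple integral equals 4536π.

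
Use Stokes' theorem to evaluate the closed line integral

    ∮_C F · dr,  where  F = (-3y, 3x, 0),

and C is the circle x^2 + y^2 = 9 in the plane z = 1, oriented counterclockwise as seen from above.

Let S be the flat disk x^2 + y^2 ≤ 9 in the plane z = 1, with upward unit normal n̂ = ẑ. By Stokes' theorem,

    ∮_C F · dr = ∬_S (∇ × F) · n̂ dS = ∬_D (curl F)_z dA,

where D is the disk x^2 + y^2 ≤ 9.

Compute the curl of F = (-3y, 3x, 0):
    (∇ × F)_x = ∂F_z/∂y - ∂F_y/∂z = 0,
    (∇ × F)_y = ∂F_x/∂z - ∂F_z/∂x = 0,
    (∇ × F)_z = ∂F_y/∂x - ∂F_x/∂y = 6.

On z = 1, (curl F)_z = 6.

Convert to polar (x = r cos θ, y = r sin θ, dA = r dr dθ); the integrand becomes 6, so

    ∬_D (curl F)_z dA = ∫_0^{2π} ∫_0^{3} (6) · r dr dθ.

Inner (r from 0 to 3): 27.
Outer (θ from 0 to 2π): 54π.

Therefore ∮_C F · dr = 54π.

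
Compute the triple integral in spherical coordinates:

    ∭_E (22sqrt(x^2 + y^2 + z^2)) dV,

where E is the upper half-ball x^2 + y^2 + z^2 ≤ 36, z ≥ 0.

In spherical coordinates, x = ρ sin(φ) cos(θ), y = ρ sin(φ) sin(θ), z = ρ cos(φ), and dV = ρ^2 sin(φ) dρ dφ dθ.

The integrand becomes 22ρ, so

    ∭_E (22sqrt(x^2 + y^2 + z^2)) dV = ∫_{0}^{2π} ∫_{0}^{π/2} ∫_{0}^{6} (22ρ) · ρ^2 sin(φ) dρ dφ dθ.

Inner (ρ): 7128sin(φ).
Middle (φ): 7128.
Outer (θ): 14256π.

Therefore the triple integral equals 14256π.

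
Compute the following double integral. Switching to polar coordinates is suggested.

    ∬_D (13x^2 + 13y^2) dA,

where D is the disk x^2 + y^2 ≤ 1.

The region D is 0 ≤ r ≤ 1, 0 ≤ θ ≤ 2π in polar coordinates, where x = r cos(θ), y = r sin(θ), and dA = r dr dθ.

Under the substitution, the integrand becomes 13r^2, so

    ∬_D (13x^2 + 13y^2) dA = ∫_{0}^{2π} ∫_{0}^{1} (13r^2) · r dr dθ.

Inner integral (in r): ∫_{0}^{1} (13r^2) · r dr = 13/4.

Outer integral (in θ): ∫_{0}^{2π} (13/4) dθ = 13π/2.

Therefore ∬_D (13x^2 + 13y^2) dA = 13π/2.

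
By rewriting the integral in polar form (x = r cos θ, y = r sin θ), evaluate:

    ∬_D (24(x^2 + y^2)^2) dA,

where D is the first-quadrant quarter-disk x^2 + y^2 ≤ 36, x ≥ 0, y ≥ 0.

The region D is 0 ≤ r ≤ 6, 0 ≤ θ ≤ π/2 in polar coordinates, where x = r cos(θ), y = r sin(θ), and dA = r dr dθ.

Under the substitution, the integrand becomes 24r^4, so

    ∬_D (24(x^2 + y^2)^2) dA = ∫_{0}^{π/2} ∫_{0}^{6} (24r^4) · r dr dθ.

Inner integral (in r): ∫_{0}^{6} (24r^4) · r dr = 186624.

Outer integral (in θ): ∫_{0}^{π/2} (186624) dθ = 93312π.

Therefore ∬_D (24(x^2 + y^2)^2) dA = 93312π.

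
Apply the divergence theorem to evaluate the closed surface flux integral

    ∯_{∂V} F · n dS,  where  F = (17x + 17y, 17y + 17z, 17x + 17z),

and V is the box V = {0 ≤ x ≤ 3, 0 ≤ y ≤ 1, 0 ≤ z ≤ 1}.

By the divergence theorem,

    ∯_{∂V} F · n dS = ∭_V (∇ · F) dV.

Compute the divergence:
    ∇ · F = ∂F_x/∂x + ∂F_y/∂y + ∂F_z/∂z = 17 + 17 + 17 = 51.

V is a rectangular box, so dV = dx dy dz with 0 ≤ x ≤ 3, 0 ≤ y ≤ 1, 0 ≤ z ≤ 1.

Integrate (51) over V as an iterated integral:

    ∭_V (∇·F) dV = ∫_0^{3} ∫_0^{1} ∫_0^{1} (51) dz dy dx.

Inner (z from 0 to 1): 51.
Middle (y from 0 to 1): 51.
Outer (x from 0 to 3): 153.

Therefore ∯_{∂V} F · n dS = 153.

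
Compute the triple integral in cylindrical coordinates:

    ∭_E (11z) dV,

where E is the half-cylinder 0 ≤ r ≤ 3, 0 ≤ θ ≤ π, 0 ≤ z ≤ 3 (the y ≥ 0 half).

In cylindrical coordinates, x = r cos(θ), y = r sin(θ), z = z, and dV = r dr dθ dz.

The integrand becomes 11z, so

    ∭_E (11z) dV = ∫_{0}^{π} ∫_{0}^{3} ∫_{0}^{3} (11z) · r dz dr dθ.

Inner (z): 99r/2.
Middle (r from 0 to 3): 891/4.
Outer (θ): 891π/4.

Therefore the triple integral equals 891π/4.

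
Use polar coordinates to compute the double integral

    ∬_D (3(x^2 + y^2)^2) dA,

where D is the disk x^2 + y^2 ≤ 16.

The region D is 0 ≤ r ≤ 4, 0 ≤ θ ≤ 2π in polar coordinates, where x = r cos(θ), y = r sin(θ), and dA = r dr dθ.

Under the substitution, the integrand becomes 3r^4, so

    ∬_D (3(x^2 + y^2)^2) dA = ∫_{0}^{2π} ∫_{0}^{4} (3r^4) · r dr dθ.

Inner integral (in r): ∫_{0}^{4} (3r^4) · r dr = 2048.

Outer integral (in θ): ∫_{0}^{2π} (2048) dθ = 4096π.

Therefore ∬_D (3(x^2 + y^2)^2) dA = 4096π.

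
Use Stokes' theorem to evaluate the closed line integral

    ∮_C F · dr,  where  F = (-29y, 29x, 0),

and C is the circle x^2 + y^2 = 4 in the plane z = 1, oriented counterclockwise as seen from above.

Let S be the flat disk x^2 + y^2 ≤ 4 in the plane z = 1, with upward unit normal n̂ = ẑ. By Stokes' theorem,

    ∮_C F · dr = ∬_S (∇ × F) · n̂ dS = ∬_D (curl F)_z dA,

where D is the disk x^2 + y^2 ≤ 4.

Compute the curl of F = (-29y, 29x, 0):
    (∇ × F)_x = ∂F_z/∂y - ∂F_y/∂z = 0,
    (∇ × F)_y = ∂F_x/∂z - ∂F_z/∂x = 0,
    (∇ × F)_z = ∂F_y/∂x - ∂F_x/∂y = 58.

On z = 1, (curl F)_z = 58.

Convert to polar (x = r cos θ, y = r sin θ, dA = r dr dθ); the integrand becomes 58, so

    ∬_D (curl F)_z dA = ∫_0^{2π} ∫_0^{2} (58) · r dr dθ.

Inner (r from 0 to 2): 116.
Outer (θ from 0 to 2π): 232π.

Therefore ∮_C F · dr = 232π.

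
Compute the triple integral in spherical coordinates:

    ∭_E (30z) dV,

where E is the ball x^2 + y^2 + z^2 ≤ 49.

In spherical coordinates, x = ρ sin(φ) cos(θ), y = ρ sin(φ) sin(θ), z = ρ cos(φ), and dV = ρ^2 sin(φ) dρ dφ dθ.

The integrand becomes 30ρ cos(φ), so

    ∭_E (30z) dV = ∫_{0}^{2π} ∫_{0}^{π} ∫_{0}^{7} (30ρ cos(φ)) · ρ^2 sin(φ) dρ dφ dθ.

Inner (ρ): 36015sin(2φ)/4.
Middle (φ): 0.
Outer (θ): 0.

Therefore the triple integral equals 0.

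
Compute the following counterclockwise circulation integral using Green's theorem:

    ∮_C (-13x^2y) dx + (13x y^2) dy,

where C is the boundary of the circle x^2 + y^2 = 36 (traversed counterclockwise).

Green's theorem converts the closed line integral into a double integral over the enclosed region D:

    ∮_C P dx + Q dy = ∬_D (∂Q/∂x - ∂P/∂y) dA.

Here P = -13x^2y, Q = 13x y^2, so

    ∂Q/∂x = 13y^2,    ∂P/∂y = -13x^2,
    ∂Q/∂x - ∂P/∂y = 13x^2 + 13y^2.

D is the region x^2 + y^2 ≤ 36. Evaluating the double integral:

In polar coordinates (x = r cos θ, y = r sin θ, dA = r dr dθ) the integrand becomes 13r^2, so

    ∬_D (13x^2 + 13y^2) dA = ∫_0^{2π} ∫_0^{6} (13r^2) · r dr dθ.

Inner (r from 0 to 6): 4212.
Outer (θ from 0 to 2π): 8424π.

Therefore ∮_C P dx + Q dy = 8424π.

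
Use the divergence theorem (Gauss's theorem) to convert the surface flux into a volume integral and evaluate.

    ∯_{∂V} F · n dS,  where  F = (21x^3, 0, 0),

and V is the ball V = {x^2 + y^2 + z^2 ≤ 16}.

By the divergence theorem,

    ∯_{∂V} F · n dS = ∭_V (∇ · F) dV.

Compute the divergence:
    ∇ · F = ∂F_x/∂x + ∂F_y/∂y + ∂F_z/∂z = 63x^2 + 0 + 0 = 63x^2.

In spherical coordinates, x = ρ sin(φ) cos(θ), y = ρ sin(φ) sin(θ), z = ρ cos(φ), dV = ρ^2 sin(φ) dρ dφ dθ, with 0 ≤ ρ ≤ 4, 0 ≤ φ ≤ π, 0 ≤ θ ≤ 2π.

The integrand, after substitution and multiplying by the volume element, becomes (63ρ^2sin(φ)^2cos(θ)^2) · ρ^2 sin(φ), so

    ∭_V (∇·F) dV = ∫_0^{2π} ∫_0^{π} ∫_0^{4} (63ρ^2sin(φ)^2cos(θ)^2) · ρ^2 sin(φ) dρ dφ dθ.

Inner (ρ from 0 to 4): 64512sin(φ)^3cos(θ)^2/5.
Middle (φ from 0 to π): 86016cos(θ)^2/5.
Outer (θ from 0 to 2π): 86016π/5.

Therefore ∯_{∂V} F · n dS = 86016π/5.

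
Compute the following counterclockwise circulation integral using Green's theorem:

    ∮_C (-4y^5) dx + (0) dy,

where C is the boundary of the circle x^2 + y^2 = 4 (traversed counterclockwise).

Green's theorem converts the closed line integral into a double integral over the enclosed region D:

    ∮_C P dx + Q dy = ∬_D (∂Q/∂x - ∂P/∂y) dA.

Here P = -4y^5, Q = 0, so

    ∂Q/∂x = 0,    ∂P/∂y = -20y^4,
    ∂Q/∂x - ∂P/∂y = 20y^4.

D is the region x^2 + y^2 ≤ 4. Evaluating the double integral:

In polar coordinates (x = r cos θ, y = r sin θ, dA = r dr dθ) the integrand becomes 20r^4sin(θ)^4, so

    ∬_D (20y^4) dA = ∫_0^{2π} ∫_0^{2} (20r^4sin(θ)^4) · r dr dθ.

Inner (r from 0 to 2): 640sin(θ)^4/3.
Outer (θ from 0 to 2π): 160π.

Therefore ∮_C P dx + Q dy = 160π.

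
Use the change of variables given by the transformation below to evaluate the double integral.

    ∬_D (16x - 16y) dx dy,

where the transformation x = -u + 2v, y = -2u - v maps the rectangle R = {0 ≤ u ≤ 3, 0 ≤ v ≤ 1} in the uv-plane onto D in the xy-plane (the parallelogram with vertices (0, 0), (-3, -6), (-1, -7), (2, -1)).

Compute the Jacobian determinant of (x, y) with respect to (u, v):

    ∂(x,y)/∂(u,v) = | -1  2 | = (-1)(-1) - (2)(-2) = 5.
                   | -2  -1 |

Its absolute value is |J| = 5 (the area scaling factor).

Substituting x = -u + 2v, y = -2u - v into the integrand,

    16x - 16y → 16u + 48v,

so the integral becomes

    ∬_R (16u + 48v) · |J| du dv = ∫_0^3 ∫_0^1 (80u + 240v) dv du.

Inner (v): 80u + 120.
Outer (u): 720.

Therefore ∬_D (16x - 16y) dx dy = 720.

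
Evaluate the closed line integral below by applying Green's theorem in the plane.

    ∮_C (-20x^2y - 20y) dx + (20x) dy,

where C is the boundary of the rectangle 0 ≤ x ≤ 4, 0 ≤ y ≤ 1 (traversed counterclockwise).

Green's theorem converts the closed line integral into a double integral over the enclosed region D:

    ∮_C P dx + Q dy = ∬_D (∂Q/∂x - ∂P/∂y) dA.

Here P = -20x^2y - 20y, Q = 20x, so

    ∂Q/∂x = 20,    ∂P/∂y = -20x^2 - 20,
    ∂Q/∂x - ∂P/∂y = 20x^2 + 40.

D is the region 0 ≤ x ≤ 4, 0 ≤ y ≤ 1. Evaluating the double integral:

    ∬_D (20x^2 + 40) dA = ∫_0^{4} ∫_0^{1} (20x^2 + 40) dy dx.

Inner (y from 0 to 1): 20x^2 + 40.
Outer (x from 0 to 4): 1760/3.

Therefore ∮_C P dx + Q dy = 1760/3.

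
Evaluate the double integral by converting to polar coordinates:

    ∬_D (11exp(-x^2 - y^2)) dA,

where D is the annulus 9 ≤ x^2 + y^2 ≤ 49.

The region D is 3 ≤ r ≤ 7, 0 ≤ θ ≤ 2π in polar coordinates, where x = r cos(θ), y = r sin(θ), and dA = r dr dθ.

Under the substitution, the integrand becomes 11exp(-r^2), so

    ∬_D (11exp(-x^2 - y^2)) dA = ∫_{0}^{2π} ∫_{3}^{7} (11exp(-r^2)) · r dr dθ.

Inner integral (in r): ∫_{3}^{7} (11exp(-r^2)) · r dr = -(11 - 11exp(40))exp(-49)/2.

Outer integral (in θ): ∫_{0}^{2π} (-(11 - 11exp(40))exp(-49)/2) dθ = -11π (1 - exp(40))exp(-49).

Therefore ∬_D (11exp(-x^2 - y^2)) dA = -11π (1 - exp(40))exp(-49).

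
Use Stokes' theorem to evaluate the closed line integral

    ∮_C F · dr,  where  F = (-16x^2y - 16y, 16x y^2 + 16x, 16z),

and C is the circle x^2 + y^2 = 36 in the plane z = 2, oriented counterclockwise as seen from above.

Let S be the flat disk x^2 + y^2 ≤ 36 in the plane z = 2, with upward unit normal n̂ = ẑ. By Stokes' theorem,

    ∮_C F · dr = ∬_S (∇ × F) · n̂ dS = ∬_D (curl F)_z dA,

where D is the disk x^2 + y^2 ≤ 36.

Compute the curl of F = (-16x^2y - 16y, 16x y^2 + 16x, 16z):
    (∇ × F)_x = ∂F_z/∂y - ∂F_y/∂z = 0,
    (∇ × F)_y = ∂F_x/∂z - ∂F_z/∂x = 0,
    (∇ × F)_z = ∂F_y/∂x - ∂F_x/∂y = 16x^2 + 16y^2 + 32.

On z = 2, (curl F)_z = 16x^2 + 16y^2 + 32.

Convert to polar (x = r cos θ, y = r sin θ, dA = r dr dθ); the integrand becomes 16r^2 + 32, so

    ∬_D (curl F)_z dA = ∫_0^{2π} ∫_0^{6} (16r^2 + 32) · r dr dθ.

Inner (r from 0 to 6): 5760.
Outer (θ from 0 to 2π): 11520π.

Therefore ∮_C F · dr = 11520π.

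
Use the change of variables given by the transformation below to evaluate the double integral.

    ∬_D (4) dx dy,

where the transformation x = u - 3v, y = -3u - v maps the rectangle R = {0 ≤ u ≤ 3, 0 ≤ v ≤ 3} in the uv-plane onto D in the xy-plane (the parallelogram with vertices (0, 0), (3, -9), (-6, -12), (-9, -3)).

Compute the Jacobian determinant of (x, y) with respect to (u, v):

    ∂(x,y)/∂(u,v) = | 1  -3 | = (1)(-1) - (-3)(-3) = -10.
                   | -3  -1 |

Its absolute value is |J| = 10 (the area scaling factor).

Substituting x = u - 3v, y = -3u - v into the integrand,

    4 → 4,

so the integral becomes

    ∬_R (4) · |J| du dv = ∫_0^3 ∫_0^3 (40) dv du.

Inner (v): 120.
Outer (u): 360.

Therefore ∬_D (4) dx dy = 360.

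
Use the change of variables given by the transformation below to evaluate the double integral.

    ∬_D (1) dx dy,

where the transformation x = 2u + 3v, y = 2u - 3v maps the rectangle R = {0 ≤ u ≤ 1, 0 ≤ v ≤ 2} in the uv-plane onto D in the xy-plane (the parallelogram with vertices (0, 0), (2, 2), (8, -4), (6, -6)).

Compute the Jacobian determinant of (x, y) with respect to (u, v):

    ∂(x,y)/∂(u,v) = | 2  3 | = (2)(-3) - (3)(2) = -12.
                   | 2  -3 |

Its absolute value is |J| = 12 (the area scaling factor).

Substituting x = 2u + 3v, y = 2u - 3v into the integrand,

    1 → 1,

so the integral becomes

    ∬_R (1) · |J| du dv = ∫_0^1 ∫_0^2 (12) dv du.

Inner (v): 24.
Outer (u): 24.

Therefore ∬_D (1) dx dy = 24.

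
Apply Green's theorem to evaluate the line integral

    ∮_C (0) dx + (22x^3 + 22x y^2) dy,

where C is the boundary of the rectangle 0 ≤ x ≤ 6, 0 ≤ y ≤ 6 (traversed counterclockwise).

Green's theorem converts the closed line integral into a double integral over the enclosed region D:

    ∮_C P dx + Q dy = ∬_D (∂Q/∂x - ∂P/∂y) dA.

Here P = 0, Q = 22x^3 + 22x y^2, so

    ∂Q/∂x = 66x^2 + 22y^2,    ∂P/∂y = 0,
    ∂Q/∂x - ∂P/∂y = 66x^2 + 22y^2.

D is the region 0 ≤ x ≤ 6, 0 ≤ y ≤ 6. Evaluating the double integral:

    ∬_D (66x^2 + 22y^2) dA = ∫_0^{6} ∫_0^{6} (66x^2 + 22y^2) dy dx.

Inner (y from 0 to 6): 396x^2 + 1584.
Outer (x from 0 to 6): 38016.

Therefore ∮_C P dx + Q dy = 38016.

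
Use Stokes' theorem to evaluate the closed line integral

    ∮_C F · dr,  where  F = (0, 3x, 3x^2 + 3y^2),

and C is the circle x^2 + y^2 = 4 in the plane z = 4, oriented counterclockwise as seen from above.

Let S be the flat disk x^2 + y^2 ≤ 4 in the plane z = 4, with upward unit normal n̂ = ẑ. By Stokes' theorem,

    ∮_C F · dr = ∬_S (∇ × F) · n̂ dS = ∬_D (curl F)_z dA,

where D is the disk x^2 + y^2 ≤ 4.

Compute the curl of F = (0, 3x, 3x^2 + 3y^2):
    (∇ × F)_x = ∂F_z/∂y - ∂F_y/∂z = 6y,
    (∇ × F)_y = ∂F_x/∂z - ∂F_z/∂x = -6x,
    (∇ × F)_z = ∂F_y/∂x - ∂F_x/∂y = 3.

On z = 4, (curl F)_z = 3.

Convert to polar (x = r cos θ, y = r sin θ, dA = r dr dθ); the integrand becomes 3, so

    ∬_D (curl F)_z dA = ∫_0^{2π} ∫_0^{2} (3) · r dr dθ.

Inner (r from 0 to 2): 6.
Outer (θ from 0 to 2π): 12π.

Therefore ∮_C F · dr = 12π.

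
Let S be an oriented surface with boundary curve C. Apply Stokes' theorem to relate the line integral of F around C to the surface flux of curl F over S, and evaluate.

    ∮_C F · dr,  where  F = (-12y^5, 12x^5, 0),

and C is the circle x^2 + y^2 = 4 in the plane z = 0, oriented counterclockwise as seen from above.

Let S be the flat disk x^2 + y^2 ≤ 4 in the plane z = 0, with upward unit normal n̂ = ẑ. By Stokes' theorem,

    ∮_C F · dr = ∬_S (∇ × F) · n̂ dS = ∬_D (curl F)_z dA,

where D is the disk x^2 + y^2 ≤ 4.

Compute the curl of F = (-12y^5, 12x^5, 0):
    (∇ × F)_x = ∂F_z/∂y - ∂F_y/∂z = 0,
    (∇ × F)_y = ∂F_x/∂z - ∂F_z/∂x = 0,
    (∇ × F)_z = ∂F_y/∂x - ∂F_x/∂y = 60x^4 + 60y^4.

On z = 0, (curl F)_z = 60x^4 + 60y^4.

Convert to polar (x = r cos θ, y = r sin θ, dA = r dr dθ); the integrand becomes 60r^4(sin(θ)^4 + cos(θ)^4), so

    ∬_D (curl F)_z dA = ∫_0^{2π} ∫_0^{2} (60r^4(sin(θ)^4 + cos(θ)^4)) · r dr dθ.

Inner (r from 0 to 2): 640sin(θ)^4 + 640cos(θ)^4.
Outer (θ from 0 to 2π): 960π.

Therefore ∮_C F · dr = 960π.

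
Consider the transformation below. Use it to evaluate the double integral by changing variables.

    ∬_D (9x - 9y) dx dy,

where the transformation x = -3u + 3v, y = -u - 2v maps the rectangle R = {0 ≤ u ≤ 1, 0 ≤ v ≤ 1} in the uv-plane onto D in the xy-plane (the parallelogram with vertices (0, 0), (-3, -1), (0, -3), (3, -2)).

Compute the Jacobian determinant of (x, y) with respect to (u, v):

    ∂(x,y)/∂(u,v) = | -3  3 | = (-3)(-2) - (3)(-1) = 9.
                   | -1  -2 |

Its absolute value is |J| = 9 (the area scaling factor).

Substituting x = -3u + 3v, y = -u - 2v into the integrand,

    9x - 9y → -18u + 45v,

so the integral becomes

    ∬_R (-18u + 45v) · |J| du dv = ∫_0^1 ∫_0^1 (-162u + 405v) dv du.

Inner (v): 405/2 - 162u.
Outer (u): 243/2.

Therefore ∬_D (9x - 9y) dx dy = 243/2.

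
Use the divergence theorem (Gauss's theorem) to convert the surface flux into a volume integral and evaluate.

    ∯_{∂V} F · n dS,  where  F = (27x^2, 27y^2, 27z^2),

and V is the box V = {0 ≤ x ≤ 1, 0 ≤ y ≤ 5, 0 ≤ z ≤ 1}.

By the divergence theorem,

    ∯_{∂V} F · n dS = ∭_V (∇ · F) dV.

Compute the divergence:
    ∇ · F = ∂F_x/∂x + ∂F_y/∂y + ∂F_z/∂z = 54x + 54y + 54z.

V is a rectangular box, so dV = dx dy dz with 0 ≤ x ≤ 1, 0 ≤ y ≤ 5, 0 ≤ z ≤ 1.

Integrate (54x + 54y + 54z) over V as an iterated integral:

    ∭_V (∇·F) dV = ∫_0^{1} ∫_0^{5} ∫_0^{1} (54x + 54y + 54z) dz dy dx.

Inner (z from 0 to 1): 54x + 54y + 27.
Middle (y from 0 to 5): 270x + 810.
Outer (x from 0 to 1): 945.

Therefore ∯_{∂V} F · n dS = 945.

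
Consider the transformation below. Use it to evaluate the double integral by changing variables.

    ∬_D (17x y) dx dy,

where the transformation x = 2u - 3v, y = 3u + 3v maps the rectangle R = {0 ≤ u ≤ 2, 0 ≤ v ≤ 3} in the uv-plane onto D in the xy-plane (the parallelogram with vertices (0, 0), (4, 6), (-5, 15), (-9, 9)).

Compute the Jacobian determinant of (x, y) with respect to (u, v):

    ∂(x,y)/∂(u,v) = | 2  -3 | = (2)(3) - (-3)(3) = 15.
                   | 3  3 |

Its absolute value is |J| = 15 (the area scaling factor).

Substituting x = 2u - 3v, y = 3u + 3v into the integrand,

    17x y → 102u^2 - 51u v - 153v^2,

so the integral becomes

    ∬_R (102u^2 - 51u v - 153v^2) · |J| du dv = ∫_0^2 ∫_0^3 (1530u^2 - 765u v - 2295v^2) dv du.

Inner (v): 4590u^2 - 6885u/2 - 20655.
Outer (u): -35955.

Therefore ∬_D (17x y) dx dy = -35955.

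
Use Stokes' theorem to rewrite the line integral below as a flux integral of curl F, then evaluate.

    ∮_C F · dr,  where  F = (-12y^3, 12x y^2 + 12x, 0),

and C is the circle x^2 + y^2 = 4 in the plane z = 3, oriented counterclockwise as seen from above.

Let S be the flat disk x^2 + y^2 ≤ 4 in the plane z = 3, with upward unit normal n̂ = ẑ. By Stokes' theorem,

    ∮_C F · dr = ∬_S (∇ × F) · n̂ dS = ∬_D (curl F)_z dA,

where D is the disk x^2 + y^2 ≤ 4.

Compute the curl of F = (-12y^3, 12x y^2 + 12x, 0):
    (∇ × F)_x = ∂F_z/∂y - ∂F_y/∂z = 0,
    (∇ × F)_y = ∂F_x/∂z - ∂F_z/∂x = 0,
    (∇ × F)_z = ∂F_y/∂x - ∂F_x/∂y = 48y^2 + 12.

On z = 3, (curl F)_z = 48y^2 + 12.

Convert to polar (x = r cos θ, y = r sin θ, dA = r dr dθ); the integrand becomes 48r^2sin(θ)^2 + 12, so

    ∬_D (curl F)_z dA = ∫_0^{2π} ∫_0^{2} (48r^2sin(θ)^2 + 12) · r dr dθ.

Inner (r from 0 to 2): 192sin(θ)^2 + 24.
Outer (θ from 0 to 2π): 240π.

Therefore ∮_C F · dr = 240π.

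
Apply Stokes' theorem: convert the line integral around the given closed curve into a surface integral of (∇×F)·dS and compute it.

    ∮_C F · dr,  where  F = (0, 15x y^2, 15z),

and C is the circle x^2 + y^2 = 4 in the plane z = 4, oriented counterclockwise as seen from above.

Let S be the flat disk x^2 + y^2 ≤ 4 in the plane z = 4, with upward unit normal n̂ = ẑ. By Stokes' theorem,

    ∮_C F · dr = ∬_S (∇ × F) · n̂ dS = ∬_D (curl F)_z dA,

where D is the disk x^2 + y^2 ≤ 4.

Compute the curl of F = (0, 15x y^2, 15z):
    (∇ × F)_x = ∂F_z/∂y - ∂F_y/∂z = 0,
    (∇ × F)_y = ∂F_x/∂z - ∂F_z/∂x = 0,
    (∇ × F)_z = ∂F_y/∂x - ∂F_x/∂y = 15y^2.

On z = 4, (curl F)_z = 15y^2.

Convert to polar (x = r cos θ, y = r sin θ, dA = r dr dθ); the integrand becomes 15r^2sin(θ)^2, so

    ∬_D (curl F)_z dA = ∫_0^{2π} ∫_0^{2} (15r^2sin(θ)^2) · r dr dθ.

Inner (r from 0 to 2): 60sin(θ)^2.
Outer (θ from 0 to 2π): 60π.

Therefore ∮_C F · dr = 60π.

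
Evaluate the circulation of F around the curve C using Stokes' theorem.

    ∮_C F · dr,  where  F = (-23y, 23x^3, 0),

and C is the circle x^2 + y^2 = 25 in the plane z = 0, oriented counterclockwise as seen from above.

Let S be the flat disk x^2 + y^2 ≤ 25 in the plane z = 0, with upward unit normal n̂ = ẑ. By Stokes' theorem,

    ∮_C F · dr = ∬_S (∇ × F) · n̂ dS = ∬_D (curl F)_z dA,

where D is the disk x^2 + y^2 ≤ 25.

Compute the curl of F = (-23y, 23x^3, 0):
    (∇ × F)_x = ∂F_z/∂y - ∂F_y/∂z = 0,
    (∇ × F)_y = ∂F_x/∂z - ∂F_z/∂x = 0,
    (∇ × F)_z = ∂F_y/∂x - ∂F_x/∂y = 69x^2 + 23.

On z = 0, (curl F)_z = 69x^2 + 23.

Convert to polar (x = r cos θ, y = r sin θ, dA = r dr dθ); the integrand becomes 69r^2cos(θ)^2 + 23, so

    ∬_D (curl F)_z dA = ∫_0^{2π} ∫_0^{5} (69r^2cos(θ)^2 + 23) · r dr dθ.

Inner (r from 0 to 5): 43125cos(θ)^2/4 + 575/2.
Outer (θ from 0 to 2π): 45425π/4.

Therefore ∮_C F · dr = 45425π/4.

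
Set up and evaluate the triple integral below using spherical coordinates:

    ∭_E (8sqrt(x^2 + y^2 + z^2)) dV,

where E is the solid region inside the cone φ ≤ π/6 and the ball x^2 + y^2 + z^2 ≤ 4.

In spherical coordinates, x = ρ sin(φ) cos(θ), y = ρ sin(φ) sin(θ), z = ρ cos(φ), and dV = ρ^2 sin(φ) dρ dφ dθ.

The integrand becomes 8ρ, so

    ∭_E (8sqrt(x^2 + y^2 + z^2)) dV = ∫_{0}^{2π} ∫_{0}^{π/6} ∫_{0}^{2} (8ρ) · ρ^2 sin(φ) dρ dφ dθ.

Inner (ρ): 32sin(φ).
Middle (φ): 32 - 16sqrt(3).
Outer (θ): 32π (2 - sqrt(3)).

Therefore the triple integral equals 32π (2 - sqrt(3)).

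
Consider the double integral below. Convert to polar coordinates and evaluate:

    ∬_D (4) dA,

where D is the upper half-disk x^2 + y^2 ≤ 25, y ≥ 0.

The region D is 0 ≤ r ≤ 5, 0 ≤ θ ≤ π in polar coordinates, where x = r cos(θ), y = r sin(θ), and dA = r dr dθ.

Under the substitution, the integrand becomes 4, so

    ∬_D (4) dA = ∫_{0}^{π} ∫_{0}^{5} (4) · r dr dθ.

Inner integral (in r): ∫_{0}^{5} (4) · r dr = 50.

Outer integral (in θ): ∫_{0}^{π} (50) dθ = 50π.

Therefore ∬_D (4) dA = 50π.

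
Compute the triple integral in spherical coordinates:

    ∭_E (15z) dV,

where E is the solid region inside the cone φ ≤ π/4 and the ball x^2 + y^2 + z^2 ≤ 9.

In spherical coordinates, x = ρ sin(φ) cos(θ), y = ρ sin(φ) sin(θ), z = ρ cos(φ), and dV = ρ^2 sin(φ) dρ dφ dθ.

The integrand becomes 15ρ cos(φ), so

    ∭_E (15z) dV = ∫_{0}^{2π} ∫_{0}^{π/4} ∫_{0}^{3} (15ρ cos(φ)) · ρ^2 sin(φ) dρ dφ dθ.

Inner (ρ): 1215sin(2φ)/8.
Middle (φ): 1215/16.
Outer (θ): 1215π/8.

Therefore the triple integral equals 1215π/8.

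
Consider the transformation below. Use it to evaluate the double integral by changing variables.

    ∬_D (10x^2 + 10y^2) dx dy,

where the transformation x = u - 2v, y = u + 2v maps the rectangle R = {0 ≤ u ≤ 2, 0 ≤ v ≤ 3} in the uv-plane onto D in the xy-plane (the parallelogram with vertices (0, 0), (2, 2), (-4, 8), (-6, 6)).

Compute the Jacobian determinant of (x, y) with respect to (u, v):

    ∂(x,y)/∂(u,v) = | 1  -2 | = (1)(2) - (-2)(1) = 4.
                   | 1  2 |

Its absolute value is |J| = 4 (the area scaling factor).

Substituting x = u - 2v, y = u + 2v into the integrand,

    10x^2 + 10y^2 → 20u^2 + 80v^2,

so the integral becomes

    ∬_R (20u^2 + 80v^2) · |J| du dv = ∫_0^2 ∫_0^3 (80u^2 + 320v^2) dv du.

Inner (v): 240u^2 + 2880.
Outer (u): 6400.

Therefore ∬_D (10x^2 + 10y^2) dx dy = 6400.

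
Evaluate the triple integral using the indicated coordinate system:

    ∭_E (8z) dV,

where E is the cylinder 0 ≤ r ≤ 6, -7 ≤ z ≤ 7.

In cylindrical coordinates, x = r cos(θ), y = r sin(θ), z = z, and dV = r dr dθ dz.

The integrand becomes 8z, so

    ∭_E (8z) dV = ∫_{0}^{2π} ∫_{0}^{6} ∫_{-7}^{7} (8z) · r dz dr dθ.

Inner (z): 0.
Middle (r from 0 to 6): 0.
Outer (θ): 0.

Therefore the triple integral equals 0.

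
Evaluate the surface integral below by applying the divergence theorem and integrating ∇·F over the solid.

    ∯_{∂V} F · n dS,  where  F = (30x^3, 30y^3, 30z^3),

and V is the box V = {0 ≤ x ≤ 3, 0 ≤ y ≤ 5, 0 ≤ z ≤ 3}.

By the divergence theorem,

    ∯_{∂V} F · n dS = ∭_V (∇ · F) dV.

Compute the divergence:
    ∇ · F = ∂F_x/∂x + ∂F_y/∂y + ∂F_z/∂z = 90x^2 + 90y^2 + 90z^2.

V is a rectangular box, so dV = dx dy dz with 0 ≤ x ≤ 3, 0 ≤ y ≤ 5, 0 ≤ z ≤ 3.

Integrate (90x^2 + 90y^2 + 90z^2) over V as an iterated integral:

    ∭_V (∇·F) dV = ∫_0^{3} ∫_0^{5} ∫_0^{3} (90x^2 + 90y^2 + 90z^2) dz dy dx.

Inner (z from 0 to 3): 270x^2 + 270y^2 + 810.
Middle (y from 0 to 5): 1350x^2 + 15300.
Outer (x from 0 to 3): 58050.

Therefore ∯_{∂V} F · n dS = 58050.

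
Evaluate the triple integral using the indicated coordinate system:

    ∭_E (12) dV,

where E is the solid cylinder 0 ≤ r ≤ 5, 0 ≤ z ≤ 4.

In cylindrical coordinates, x = r cos(θ), y = r sin(θ), z = z, and dV = r dr dθ dz.

The integrand becomes 12, so

    ∭_E (12) dV = ∫_{0}^{2π} ∫_{0}^{5} ∫_{0}^{4} (12) · r dz dr dθ.

Inner (z): 48r.
Middle (r from 0 to 5): 600.
Outer (θ): 1200π.

Therefore the triple integral equals 1200π.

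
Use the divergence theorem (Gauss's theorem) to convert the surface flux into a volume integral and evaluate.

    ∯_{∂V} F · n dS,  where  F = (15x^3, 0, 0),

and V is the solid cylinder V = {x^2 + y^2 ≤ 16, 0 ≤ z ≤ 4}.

By the divergence theorem,

    ∯_{∂V} F · n dS = ∭_V (∇ · F) dV.

Compute the divergence:
    ∇ · F = ∂F_x/∂x + ∂F_y/∂y + ∂F_z/∂z = 45x^2 + 0 + 0 = 45x^2.

In cylindrical coordinates, x = r cos(θ), y = r sin(θ), z = z, dV = r dr dθ dz, with 0 ≤ r ≤ 4, 0 ≤ θ ≤ 2π, 0 ≤ z ≤ 4.

The integrand, after substitution and multiplying by the volume element, becomes (45r^2cos(θ)^2) · r, so

    ∭_V (∇·F) dV = ∫_0^{2π} ∫_0^{4} ∫_0^{4} (45r^2cos(θ)^2) · r dz dr dθ.

Inner (z from 0 to 4): 180r^3cos(θ)^2.
Middle (r from 0 to 4): 11520cos(θ)^2.
Outer (θ from 0 to 2π): 11520π.

Therefore ∯_{∂V} F · n dS = 11520π.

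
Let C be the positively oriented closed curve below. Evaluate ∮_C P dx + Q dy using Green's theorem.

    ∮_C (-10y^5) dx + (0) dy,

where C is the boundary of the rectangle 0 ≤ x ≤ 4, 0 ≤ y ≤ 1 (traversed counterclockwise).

Green's theorem converts the closed line integral into a double integral over the enclosed region D:

    ∮_C P dx + Q dy = ∬_D (∂Q/∂x - ∂P/∂y) dA.

Here P = -10y^5, Q = 0, so

    ∂Q/∂x = 0,    ∂P/∂y = -50y^4,
    ∂Q/∂x - ∂P/∂y = 50y^4.

D is the region 0 ≤ x ≤ 4, 0 ≤ y ≤ 1. Evaluating the double integral:

    ∬_D (50y^4) dA = ∫_0^{4} ∫_0^{1} (50y^4) dy dx.

Inner (y from 0 to 1): 10.
Outer (x from 0 to 4): 40.

Therefore ∮_C P dx + Q dy = 40.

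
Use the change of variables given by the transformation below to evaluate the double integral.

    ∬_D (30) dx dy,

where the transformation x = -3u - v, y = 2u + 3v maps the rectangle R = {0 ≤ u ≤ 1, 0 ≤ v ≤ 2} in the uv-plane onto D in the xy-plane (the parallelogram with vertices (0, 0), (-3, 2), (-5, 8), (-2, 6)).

Compute the Jacobian determinant of (x, y) with respect to (u, v):

    ∂(x,y)/∂(u,v) = | -3  -1 | = (-3)(3) - (-1)(2) = -7.
                   | 2  3 |

Its absolute value is |J| = 7 (the area scaling factor).

Substituting x = -3u - v, y = 2u + 3v into the integrand,

    30 → 30,

so the integral becomes

    ∬_R (30) · |J| du dv = ∫_0^1 ∫_0^2 (210) dv du.

Inner (v): 420.
Outer (u): 420.

Therefore ∬_D (30) dx dy = 420.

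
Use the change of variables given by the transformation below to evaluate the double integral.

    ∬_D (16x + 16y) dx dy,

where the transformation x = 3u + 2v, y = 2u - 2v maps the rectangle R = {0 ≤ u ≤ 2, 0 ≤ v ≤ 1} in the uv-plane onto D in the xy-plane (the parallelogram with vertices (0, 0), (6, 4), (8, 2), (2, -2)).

Compute the Jacobian determinant of (x, y) with respect to (u, v):

    ∂(x,y)/∂(u,v) = | 3  2 | = (3)(-2) - (2)(2) = -10.
                   | 2  -2 |

Its absolute value is |J| = 10 (the area scaling factor).

Substituting x = 3u + 2v, y = 2u - 2v into the integrand,

    16x + 16y → 80u,

so the integral becomes

    ∬_R (80u) · |J| du dv = ∫_0^2 ∫_0^1 (800u) dv du.

Inner (v): 800u.
Outer (u): 1600.

Therefore ∬_D (16x + 16y) dx dy = 1600.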